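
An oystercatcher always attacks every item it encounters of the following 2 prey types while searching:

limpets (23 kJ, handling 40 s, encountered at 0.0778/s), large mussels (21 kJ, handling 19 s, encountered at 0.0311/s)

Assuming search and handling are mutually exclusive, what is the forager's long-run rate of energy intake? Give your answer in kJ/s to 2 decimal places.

0.52 kJ/s

R = Σλ_iE_i / (1 + Σλ_ih_i)
Numerator: 0.0778×23 + 0.0311×21 = 2.442
Denominator: 1 + 0.0778×40 + 0.0311×19 = 4.703
R = 2.442/4.703 = 0.5194 kJ/s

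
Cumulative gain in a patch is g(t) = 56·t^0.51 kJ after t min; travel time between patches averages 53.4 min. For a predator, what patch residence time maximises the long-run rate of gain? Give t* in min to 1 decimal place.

Optimal t* satisfies g'(t*) = g(t*)/(T + t*).
g'(t) = 0.51·56·t^-0.49. Setting 0.51·56·t^-0.49 = 56·t^0.51/(53.4+t) gives 0.51(53.4+t) = t, so 0.49·t = 0.51×53.4.
t* = 0.51×53.4/0.49 = 55.58 min.

55.6 min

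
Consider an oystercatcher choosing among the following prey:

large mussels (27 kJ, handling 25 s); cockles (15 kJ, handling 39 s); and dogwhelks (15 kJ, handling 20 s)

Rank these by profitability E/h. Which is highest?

Profitability E/h (kJ/s): large mussels = 27/25 = 1.08, cockles = 15/39 = 0.385, dogwhelks = 15/20 = 0.75.
Ranked: large mussels > dogwhelks > cockles.

large mussels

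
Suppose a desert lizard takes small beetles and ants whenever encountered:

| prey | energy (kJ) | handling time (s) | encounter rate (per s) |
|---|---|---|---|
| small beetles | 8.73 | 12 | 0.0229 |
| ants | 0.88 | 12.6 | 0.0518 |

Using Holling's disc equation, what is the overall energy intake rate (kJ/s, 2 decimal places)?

R = Σλ_iE_i / (1 + Σλ_ih_i)
Numerator: 0.0229×8.73 + 0.0518×0.88 = 0.2455
Denominator: 1 + 0.0229×12 + 0.0518×12.6 = 1.927
R = 0.2455/1.927 = 0.1274 kJ/s

0.13 kJ/s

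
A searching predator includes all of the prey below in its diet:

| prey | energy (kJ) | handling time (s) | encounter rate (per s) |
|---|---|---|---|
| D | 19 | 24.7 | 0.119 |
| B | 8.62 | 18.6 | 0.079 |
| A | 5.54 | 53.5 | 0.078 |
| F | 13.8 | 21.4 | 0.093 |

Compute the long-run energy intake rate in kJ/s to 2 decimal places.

Energy encountered per unit search time: 0.119×19 + 0.079×8.62 + 0.078×5.54 + 0.093×13.8 = 4.657 kJ/s.
Handling time per unit search time: 0.119×24.7 + 0.079×18.6 + 0.078×53.5 + 0.093×21.4 = 10.57.
Rate = 4.657/(1 + 10.57) = 0.4025 kJ/s.

0.40 kJ/s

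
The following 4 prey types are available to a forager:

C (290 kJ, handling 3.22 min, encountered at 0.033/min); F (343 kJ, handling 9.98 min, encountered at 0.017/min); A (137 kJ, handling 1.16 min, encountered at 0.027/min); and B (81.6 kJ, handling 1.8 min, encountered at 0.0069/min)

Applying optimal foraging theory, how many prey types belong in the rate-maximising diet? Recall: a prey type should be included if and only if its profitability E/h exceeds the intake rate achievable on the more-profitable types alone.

Rank by E/h (kJ/min): A 118, C 90.1, B 45.3, F 34.4. Include each in turn until the next type's E/h falls below the running intake rate.
Rate on top 1: 3.587. C: 90.1 > 3.587 → include.
Rate on top 2: 11.66. B: 45.3 > 11.66 → include.
Rate on top 3: 12.03. F: 34.4 > 12.03 → include.
Optimal diet: A, C, B, F — 4 of 4 types.

4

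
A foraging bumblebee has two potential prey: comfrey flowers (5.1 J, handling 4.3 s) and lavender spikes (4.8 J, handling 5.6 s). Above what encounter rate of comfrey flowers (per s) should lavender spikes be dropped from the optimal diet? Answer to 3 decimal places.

0.606 per s

The zero-one rule: include lavender spikes iff E₂/h₂ > λE₁/(1+λh₁). Equality gives the switch point.
λE₁h₂ = E₂ + λE₂h₁ ⇒ λ = E₂/(E₁h₂ − E₂h₁) = 4.8/(28.56 − 20.64) = 0.6061 per s.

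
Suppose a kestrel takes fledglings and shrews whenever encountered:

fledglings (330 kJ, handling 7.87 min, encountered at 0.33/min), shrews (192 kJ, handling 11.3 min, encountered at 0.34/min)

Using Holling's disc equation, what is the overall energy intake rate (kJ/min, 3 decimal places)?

R = Σλ_iE_i / (1 + Σλ_ih_i)
Numerator: 0.33×330 + 0.34×192 = 174.2
Denominator: 1 + 0.33×7.87 + 0.34×11.3 = 7.439
R = 174.2/7.439 = 23.41 kJ/min

23.414 kJ/min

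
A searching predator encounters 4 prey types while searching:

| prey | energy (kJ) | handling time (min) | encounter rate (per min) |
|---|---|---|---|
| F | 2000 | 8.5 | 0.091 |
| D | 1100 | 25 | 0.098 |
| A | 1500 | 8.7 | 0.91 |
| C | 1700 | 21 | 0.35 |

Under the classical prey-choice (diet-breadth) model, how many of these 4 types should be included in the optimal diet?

E/h in descending order: F 235, A 172, C 81, D 44 kJ/min. The optimal diet is the largest prefix of this list for which every included type satisfies E_i/h_i > R on the types above it.
Rate on top 1: 102.6. A: 172 > 102.6 → include.
Rate on top 2: 159.6. C: 81 < 159.6 → exclude; stop.
Optimal diet: F, A — 2 of 4 types.

2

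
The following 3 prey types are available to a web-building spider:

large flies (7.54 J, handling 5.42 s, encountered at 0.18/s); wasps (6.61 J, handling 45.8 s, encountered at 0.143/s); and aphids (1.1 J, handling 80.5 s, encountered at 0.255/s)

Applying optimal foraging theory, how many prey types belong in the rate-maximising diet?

1

Profitabilities (E/h, J/s): large flies 1.39, wasps 0.144, aphids 0.0137. Add prey in this order while the next type's profitability exceeds the intake rate on those already taken.
Rate on top 1: 0.687. wasps: 0.144 < 0.687 → exclude; stop.
Optimal diet: large flies — 1 of 3 types.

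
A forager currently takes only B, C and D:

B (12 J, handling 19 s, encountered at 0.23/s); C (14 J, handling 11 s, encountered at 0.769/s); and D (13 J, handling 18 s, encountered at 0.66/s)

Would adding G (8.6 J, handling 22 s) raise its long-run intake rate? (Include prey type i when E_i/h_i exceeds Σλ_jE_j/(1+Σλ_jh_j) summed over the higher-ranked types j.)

Current rate: (0.23×12 + 0.769×14 + 0.66×13)/(1 + 0.23×19 + 0.769×11 + 0.66×18) = 0.8599 J/s.
G: E/h = 8.6/22 = 0.3909 J/s.
Since 0.3909 < R, time spent handling G is better spent searching.

No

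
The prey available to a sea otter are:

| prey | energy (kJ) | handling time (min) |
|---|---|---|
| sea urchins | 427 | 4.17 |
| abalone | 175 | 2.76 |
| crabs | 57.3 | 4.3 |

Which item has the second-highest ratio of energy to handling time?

Profitability E/h (kJ/min): sea urchins = 427/4.17 = 102, abalone = 175/2.76 = 63.4, crabs = 57.3/4.3 = 13.3.
Ranked: sea urchins > abalone > crabs.

abalone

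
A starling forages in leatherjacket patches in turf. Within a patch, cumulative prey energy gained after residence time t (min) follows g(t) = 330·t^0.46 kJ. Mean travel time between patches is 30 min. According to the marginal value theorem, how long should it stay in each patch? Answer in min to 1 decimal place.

25.6 min

Optimal t* satisfies g'(t*) = g(t*)/(T + t*).
g'(t) = 0.46·330·t^-0.54. Setting 0.46·330·t^-0.54 = 330·t^0.46/(30+t) gives 0.46(30+t) = t, so 0.54·t = 0.46×30.
t* = 0.46×30/0.54 = 25.56 min.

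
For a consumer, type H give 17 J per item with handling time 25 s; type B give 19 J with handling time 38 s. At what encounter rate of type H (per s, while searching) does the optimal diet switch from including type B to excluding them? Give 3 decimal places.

0.111 per s

At the threshold, the rate on type H alone equals the profitability of type B: λ·17/(1 + λ·25) = 19/38 = 0.5.
Rearranging, λ(17 − 0.5×25) = 0.5, so λ = 0.5/4.5 = 0.1111 per s.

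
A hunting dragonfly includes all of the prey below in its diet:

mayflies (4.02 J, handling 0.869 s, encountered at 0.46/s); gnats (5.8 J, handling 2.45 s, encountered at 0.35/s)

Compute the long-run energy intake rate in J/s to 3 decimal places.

1.719 J/s

Energy encountered per unit search time: 0.46×4.02 + 0.35×5.8 = 3.879 J/s.
Handling time per unit search time: 0.46×0.869 + 0.35×2.45 = 1.257.
Rate = 3.879/(1 + 1.257) = 1.719 J/s.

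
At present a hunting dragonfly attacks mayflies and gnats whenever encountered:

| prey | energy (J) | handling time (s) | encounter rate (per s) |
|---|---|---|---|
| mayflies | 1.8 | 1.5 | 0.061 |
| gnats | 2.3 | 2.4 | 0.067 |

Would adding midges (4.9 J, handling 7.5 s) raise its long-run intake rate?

Yes

Intake rate on the current diet: R = (0.061×1.8 + 0.067×2.3) / (1 + 0.061×1.5 + 0.067×2.4) = 0.2639/1.252 = 0.2107 J/s.
Profitability of midges: 4.9/7.5 = 0.6533 J/s.
0.6533 > 0.2107, so adding midges raises the average — include it.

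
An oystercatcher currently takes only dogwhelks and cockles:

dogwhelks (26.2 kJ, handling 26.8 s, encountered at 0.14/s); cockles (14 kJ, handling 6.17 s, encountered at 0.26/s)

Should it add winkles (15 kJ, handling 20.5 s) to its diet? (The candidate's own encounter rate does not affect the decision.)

No

On dogwhelks and cockles alone, R = ΣλE/(1+Σλh) = 7.308/6.356 = 1.15 kJ/s.
Profitability of winkles: 15/20.5 = 0.7317 kJ/s.
Since 0.7317 < R, time spent handling winkles is better spent searching.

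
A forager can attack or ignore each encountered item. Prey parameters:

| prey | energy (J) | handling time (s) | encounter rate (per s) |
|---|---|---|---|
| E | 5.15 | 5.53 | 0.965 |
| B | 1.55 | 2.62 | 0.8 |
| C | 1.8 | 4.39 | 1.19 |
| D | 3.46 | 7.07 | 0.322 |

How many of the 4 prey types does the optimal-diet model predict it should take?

1

Rank by E/h (J/s): E 0.931, B 0.592, D 0.489, C 0.41. Include each in turn until the next type's E/h falls below the running intake rate.
Rate on top 1: 0.7843. B: 0.592 < 0.7843 → exclude; stop.
Optimal diet: E — 1 of 4 types.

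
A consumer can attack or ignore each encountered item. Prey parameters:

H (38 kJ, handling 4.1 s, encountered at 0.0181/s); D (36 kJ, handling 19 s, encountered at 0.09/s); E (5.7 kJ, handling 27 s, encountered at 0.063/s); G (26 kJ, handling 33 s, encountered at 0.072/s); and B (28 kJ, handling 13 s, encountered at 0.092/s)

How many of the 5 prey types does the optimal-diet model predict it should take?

3

Rank by E/h (kJ/s): H 9.27, B 2.15, D 1.89, G 0.788, E 0.211. Include each in turn until the next type's E/h falls below the running intake rate.
Rate on top 1: 0.6403. B: 2.15 > 0.6403 → include.
Rate on top 2: 1.438. D: 1.89 > 1.438 → include.
Rate on top 3: 1.634. G: 0.788 < 1.634 → exclude; stop.
Optimal diet: H, B, D — 3 of 5 types.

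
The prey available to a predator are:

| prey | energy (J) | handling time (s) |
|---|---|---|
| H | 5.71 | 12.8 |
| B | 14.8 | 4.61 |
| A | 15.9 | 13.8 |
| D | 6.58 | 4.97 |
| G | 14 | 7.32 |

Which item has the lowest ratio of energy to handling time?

H

In descending order of E/h:
B: 14.8/4.61 = 3.21 J/s
G: 14/7.32 = 1.91 J/s
D: 6.58/4.97 = 1.32 J/s
A: 15.9/13.8 = 1.15 J/s
H: 5.71/12.8 = 0.446 J/s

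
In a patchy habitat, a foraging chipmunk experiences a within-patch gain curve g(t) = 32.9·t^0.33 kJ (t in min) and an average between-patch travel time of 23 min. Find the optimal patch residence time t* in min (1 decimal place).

11.3 min

By the marginal value theorem, leave when the instantaneous gain rate g'(t) equals the habitat-wide average g(t)/(T + t).
g'(t) = 0.33·32.9·t^-0.67. Setting 0.33·32.9·t^-0.67 = 32.9·t^0.33/(23+t) gives 0.33(23+t) = t, so 0.67·t = 0.33×23.
t* = 0.33×23/0.67 = 11.33 min.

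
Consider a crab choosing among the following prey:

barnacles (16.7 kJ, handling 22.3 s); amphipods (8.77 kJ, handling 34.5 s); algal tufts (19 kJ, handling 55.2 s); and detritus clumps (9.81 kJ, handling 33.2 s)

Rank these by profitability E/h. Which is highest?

In descending order of E/h:
barnacles: 16.7/22.3 = 0.749 kJ/s
algal tufts: 19/55.2 = 0.344 kJ/s
detritus clumps: 9.81/33.2 = 0.295 kJ/s
amphipods: 8.77/34.5 = 0.254 kJ/s

barnacles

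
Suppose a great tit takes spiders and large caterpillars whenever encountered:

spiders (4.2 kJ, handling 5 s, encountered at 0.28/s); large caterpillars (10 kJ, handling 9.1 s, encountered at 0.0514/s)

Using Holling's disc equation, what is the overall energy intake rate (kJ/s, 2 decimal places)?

R = (0.28×4.2 + 0.0514×10) / (1 + 0.28×5 + 0.0514×9.1) = 1.69/2.868 = 0.5893 kJ/s.

0.59 kJ/s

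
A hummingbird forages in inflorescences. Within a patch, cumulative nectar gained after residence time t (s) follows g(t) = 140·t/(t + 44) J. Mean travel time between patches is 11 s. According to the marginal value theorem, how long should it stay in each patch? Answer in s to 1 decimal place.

22.0 s

Maximise g(t)/(T+t): set derivative to zero → g'(t)(T+t) = g(t).
g'(t) = 140·44/(t + 44)². Setting 140·44/(t+44)² = 140t/[(t+44)(11+t)] gives 44(11+t) = t(t+44), so t² = 44×11 = 484.
t* = √484 = 22 s.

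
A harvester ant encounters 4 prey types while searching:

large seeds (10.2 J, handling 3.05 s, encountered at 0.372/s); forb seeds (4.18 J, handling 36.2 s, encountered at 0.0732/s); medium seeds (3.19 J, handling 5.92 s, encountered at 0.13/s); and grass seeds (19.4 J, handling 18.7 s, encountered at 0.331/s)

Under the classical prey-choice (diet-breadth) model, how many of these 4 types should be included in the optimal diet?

1

E/h in descending order: large seeds 3.34, grass seeds 1.04, medium seeds 0.539, forb seeds 0.115 J/s. The optimal diet is the largest prefix of this list for which every included type satisfies E_i/h_i > R on the types above it.
Rate on top 1: 1.778. grass seeds: 1.04 < 1.778 → exclude; stop.
Optimal diet: large seeds — 1 of 4 types.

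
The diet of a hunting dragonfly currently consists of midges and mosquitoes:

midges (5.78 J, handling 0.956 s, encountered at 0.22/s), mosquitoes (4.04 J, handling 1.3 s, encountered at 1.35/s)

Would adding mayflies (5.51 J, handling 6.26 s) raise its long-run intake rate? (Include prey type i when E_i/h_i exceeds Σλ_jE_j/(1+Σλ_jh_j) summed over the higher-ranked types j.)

No

Current rate: (0.22×5.78 + 1.35×4.04)/(1 + 0.22×0.956 + 1.35×1.3) = 2.268 J/s.
Profitability of mayflies: 5.51/6.26 = 0.8802 J/s.
Since 0.8802 < R, time spent handling mayflies is better spent searching.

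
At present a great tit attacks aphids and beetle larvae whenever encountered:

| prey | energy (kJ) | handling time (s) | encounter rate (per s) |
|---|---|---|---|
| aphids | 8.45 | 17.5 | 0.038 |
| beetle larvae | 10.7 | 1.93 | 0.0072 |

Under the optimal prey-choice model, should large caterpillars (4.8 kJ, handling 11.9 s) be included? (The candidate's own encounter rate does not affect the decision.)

On aphids and beetle larvae alone, R = ΣλE/(1+Σλh) = 0.3981/1.679 = 0.2371 kJ/s.
Profitability of large caterpillars: 4.8/11.9 = 0.4034 kJ/s.
Since 0.4034 > R, including large caterpillars increases the long-run rate.

Yes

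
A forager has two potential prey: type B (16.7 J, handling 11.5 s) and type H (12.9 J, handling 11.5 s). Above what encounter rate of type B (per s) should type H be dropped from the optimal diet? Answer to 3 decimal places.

0.295 per s

The zero-one rule: include type H iff E₂/h₂ > λE₁/(1+λh₁). Equality gives the switch point.
λE₁h₂ = E₂ + λE₂h₁ ⇒ λ = E₂/(E₁h₂ − E₂h₁) = 12.9/(192 − 148.3) = 0.2952 per s.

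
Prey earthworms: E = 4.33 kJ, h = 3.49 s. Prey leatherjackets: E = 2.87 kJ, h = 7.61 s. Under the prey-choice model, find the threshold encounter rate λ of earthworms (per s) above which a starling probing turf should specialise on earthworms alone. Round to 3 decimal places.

The zero-one rule: include leatherjackets iff E₂/h₂ > λE₁/(1+λh₁). Equality gives the switch point.
λE₁h₂ = E₂ + λE₂h₁ ⇒ λ = E₂/(E₁h₂ − E₂h₁) = 2.87/(32.95 − 10.02) = 0.1251 per s.

0.125 per s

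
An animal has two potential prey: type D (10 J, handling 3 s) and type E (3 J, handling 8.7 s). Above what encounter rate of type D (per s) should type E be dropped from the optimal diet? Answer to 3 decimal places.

At the threshold, the rate on type D alone equals the profitability of type E: λ·10/(1 + λ·3) = 3/8.7 = 0.3448.
Rearranging, λ(10 − 0.3448×3) = 0.3448, so λ = 0.3448/8.966 = 0.03846 per s.

0.038 per s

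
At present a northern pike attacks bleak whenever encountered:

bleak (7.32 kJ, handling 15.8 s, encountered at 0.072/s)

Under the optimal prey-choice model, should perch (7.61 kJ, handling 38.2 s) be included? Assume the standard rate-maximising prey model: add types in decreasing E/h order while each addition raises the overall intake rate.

On bleak alone, R = ΣλE/(1+Σλh) = 0.527/2.138 = 0.2466 kJ/s.
perch: E/h = 7.61/38.2 = 0.1992 kJ/s.
Since 0.1992 < R, time spent handling perch is better spent searching.

No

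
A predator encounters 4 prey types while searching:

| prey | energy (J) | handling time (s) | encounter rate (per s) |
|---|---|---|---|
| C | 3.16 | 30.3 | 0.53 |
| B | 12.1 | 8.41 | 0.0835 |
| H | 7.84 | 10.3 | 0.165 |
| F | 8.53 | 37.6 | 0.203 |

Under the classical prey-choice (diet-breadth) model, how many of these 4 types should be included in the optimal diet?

2

Rank by E/h (J/s): B 1.44, H 0.761, F 0.227, C 0.104. Include each in turn until the next type's E/h falls below the running intake rate.
Rate on top 1: 0.5935. H: 0.761 > 0.5935 → include.
Rate on top 2: 0.6773. F: 0.227 < 0.6773 → exclude; stop.
Optimal diet: B, H — 2 of 4 types.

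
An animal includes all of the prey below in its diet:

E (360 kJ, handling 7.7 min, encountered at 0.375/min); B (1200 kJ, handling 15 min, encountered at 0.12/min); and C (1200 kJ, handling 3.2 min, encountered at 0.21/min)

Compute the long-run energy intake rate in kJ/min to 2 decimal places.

83.50 kJ/min

Energy encountered per unit search time: 0.375×360 + 0.12×1200 + 0.21×1200 = 531 kJ/min.
Handling time per unit search time: 0.375×7.7 + 0.12×15 + 0.21×3.2 = 5.359.
Rate = 531/(1 + 5.359) = 83.5 kJ/min.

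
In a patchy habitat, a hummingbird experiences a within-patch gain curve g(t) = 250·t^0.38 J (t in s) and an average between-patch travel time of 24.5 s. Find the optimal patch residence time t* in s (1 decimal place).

Maximise g(t)/(T+t): set derivative to zero → g'(t)(T+t) = g(t).
g'(t) = 0.38·250·t^-0.62. Setting 0.38·250·t^-0.62 = 250·t^0.38/(24.5+t) gives 0.38(24.5+t) = t, so 0.62·t = 0.38×24.5.
t* = 0.38×24.5/0.62 = 15.02 s.

15.0 s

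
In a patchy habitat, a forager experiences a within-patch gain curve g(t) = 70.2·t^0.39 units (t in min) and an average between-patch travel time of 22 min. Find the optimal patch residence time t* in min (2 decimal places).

Optimal t* satisfies g'(t*) = g(t*)/(T + t*).
g'(t) = 0.39·70.2·t^-0.61. Setting 0.39·70.2·t^-0.61 = 70.2·t^0.39/(22+t) gives 0.39(22+t) = t, so 0.61·t = 0.39×22.
t* = 0.39×22/0.61 = 14.07 min.

14.07 min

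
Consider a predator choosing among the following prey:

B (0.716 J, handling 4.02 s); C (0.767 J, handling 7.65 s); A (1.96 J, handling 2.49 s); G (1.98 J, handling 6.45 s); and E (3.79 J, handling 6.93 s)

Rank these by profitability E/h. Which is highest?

In descending order of E/h:
A: 1.96/2.49 = 0.787 J/s
E: 3.79/6.93 = 0.547 J/s
G: 1.98/6.45 = 0.307 J/s
B: 0.716/4.02 = 0.178 J/s
C: 0.767/7.65 = 0.1 J/s

A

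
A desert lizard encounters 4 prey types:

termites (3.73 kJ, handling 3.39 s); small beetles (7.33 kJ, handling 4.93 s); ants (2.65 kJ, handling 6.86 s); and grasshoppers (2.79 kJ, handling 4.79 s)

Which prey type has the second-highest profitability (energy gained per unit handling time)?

In descending order of E/h:
small beetles: 7.33/4.93 = 1.49 kJ/s
termites: 3.73/3.39 = 1.1 kJ/s
grasshoppers: 2.79/4.79 = 0.582 kJ/s
ants: 2.65/6.86 = 0.386 kJ/s

termites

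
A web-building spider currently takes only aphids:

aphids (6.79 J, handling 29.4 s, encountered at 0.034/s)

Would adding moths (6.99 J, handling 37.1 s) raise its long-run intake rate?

Intake rate on the current diet: R = (0.034×6.79) / (1 + 0.034×29.4) = 0.2309/2 = 0.1155 J/s.
Profitability of moths: 6.99/37.1 = 0.1884 J/s.
0.1884 > 0.1155, so adding moths raises the average — include it.

Yes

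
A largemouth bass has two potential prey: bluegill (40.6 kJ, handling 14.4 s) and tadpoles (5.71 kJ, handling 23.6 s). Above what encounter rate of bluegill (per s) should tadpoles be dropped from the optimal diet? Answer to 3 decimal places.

0.007 per s

At the threshold, the rate on bluegill alone equals the profitability of tadpoles: λ·40.6/(1 + λ·14.4) = 5.71/23.6 = 0.2419.
Rearranging, λ(40.6 − 0.2419×14.4) = 0.2419, so λ = 0.2419/37.12 = 0.006519 per s.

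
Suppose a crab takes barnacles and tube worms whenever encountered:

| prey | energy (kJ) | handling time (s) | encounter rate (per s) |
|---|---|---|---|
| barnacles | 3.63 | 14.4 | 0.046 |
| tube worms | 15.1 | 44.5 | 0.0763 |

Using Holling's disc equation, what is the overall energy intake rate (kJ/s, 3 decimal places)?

0.261 kJ/s

Energy encountered per unit search time: 0.046×3.63 + 0.0763×15.1 = 1.319 kJ/s.
Handling time per unit search time: 0.046×14.4 + 0.0763×44.5 = 4.058.
Rate = 1.319/(1 + 4.058) = 0.2608 kJ/s.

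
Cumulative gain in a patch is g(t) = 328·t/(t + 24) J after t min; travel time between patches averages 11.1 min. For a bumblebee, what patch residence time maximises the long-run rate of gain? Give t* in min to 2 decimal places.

By the marginal value theorem, leave when the instantaneous gain rate g'(t) equals the habitat-wide average g(t)/(T + t).
g'(t) = 328·24/(t + 24)². Setting 328·24/(t+24)² = 328t/[(t+24)(11.1+t)] gives 24(11.1+t) = t(t+24), so t² = 24×11.1 = 266.4.
t* = √266.4 = 16.32 min.

16.32 min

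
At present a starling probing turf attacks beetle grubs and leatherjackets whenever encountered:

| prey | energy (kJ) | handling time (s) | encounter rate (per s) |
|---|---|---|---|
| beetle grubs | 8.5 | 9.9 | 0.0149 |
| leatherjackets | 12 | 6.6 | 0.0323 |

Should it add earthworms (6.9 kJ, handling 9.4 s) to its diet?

On beetle grubs and leatherjackets alone, R = ΣλE/(1+Σλh) = 0.5143/1.361 = 0.3779 kJ/s.
Profitability of earthworms: 6.9/9.4 = 0.734 kJ/s.
0.734 > 0.3779, so adding earthworms raises the average — include it.

Yes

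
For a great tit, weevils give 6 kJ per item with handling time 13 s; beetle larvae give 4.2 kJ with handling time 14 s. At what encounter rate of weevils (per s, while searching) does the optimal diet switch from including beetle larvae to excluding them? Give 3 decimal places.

The zero-one rule: include beetle larvae iff E₂/h₂ > λE₁/(1+λh₁). Equality gives the switch point.
λE₁h₂ = E₂ + λE₂h₁ ⇒ λ = E₂/(E₁h₂ − E₂h₁) = 4.2/(84 − 54.6) = 0.1429 per s.

0.143 per s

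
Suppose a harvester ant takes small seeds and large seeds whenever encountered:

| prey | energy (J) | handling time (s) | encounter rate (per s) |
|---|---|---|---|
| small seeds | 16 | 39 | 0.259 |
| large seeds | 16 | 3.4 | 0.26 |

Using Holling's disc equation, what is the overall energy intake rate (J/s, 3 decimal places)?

Energy encountered per unit search time: 0.259×16 + 0.26×16 = 8.304 J/s.
Handling time per unit search time: 0.259×39 + 0.26×3.4 = 10.99.
Rate = 8.304/(1 + 10.99) = 0.6929 J/s.

0.693 J/s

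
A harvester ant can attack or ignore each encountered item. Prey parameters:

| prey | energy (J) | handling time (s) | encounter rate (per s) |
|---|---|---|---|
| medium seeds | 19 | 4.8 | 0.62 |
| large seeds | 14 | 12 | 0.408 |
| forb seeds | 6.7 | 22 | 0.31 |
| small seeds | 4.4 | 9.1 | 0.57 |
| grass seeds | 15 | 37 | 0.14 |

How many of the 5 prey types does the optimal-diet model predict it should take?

1

Profitabilities (E/h, J/s): medium seeds 3.96, large seeds 1.17, small seeds 0.484, grass seeds 0.405, forb seeds 0.305. Add prey in this order while the next type's profitability exceeds the intake rate on those already taken.
Rate on top 1: 2.963. large seeds: 1.17 < 2.963 → exclude; stop.
Optimal diet: medium seeds — 1 of 5 types.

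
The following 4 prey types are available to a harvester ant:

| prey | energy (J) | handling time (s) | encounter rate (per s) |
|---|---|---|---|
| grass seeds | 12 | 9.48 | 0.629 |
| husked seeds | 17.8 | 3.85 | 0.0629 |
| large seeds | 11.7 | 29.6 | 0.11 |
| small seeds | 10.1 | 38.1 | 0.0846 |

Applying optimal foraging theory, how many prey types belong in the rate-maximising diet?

E/h in descending order: husked seeds 4.62, grass seeds 1.27, large seeds 0.395, small seeds 0.265 J/s. The optimal diet is the largest prefix of this list for which every included type satisfies E_i/h_i > R on the types above it.
Rate on top 1: 0.9013. grass seeds: 1.27 > 0.9013 → include.
Rate on top 2: 1.203. large seeds: 0.395 < 1.203 → exclude; stop.
Optimal diet: husked seeds, grass seeds — 2 of 4 types.

2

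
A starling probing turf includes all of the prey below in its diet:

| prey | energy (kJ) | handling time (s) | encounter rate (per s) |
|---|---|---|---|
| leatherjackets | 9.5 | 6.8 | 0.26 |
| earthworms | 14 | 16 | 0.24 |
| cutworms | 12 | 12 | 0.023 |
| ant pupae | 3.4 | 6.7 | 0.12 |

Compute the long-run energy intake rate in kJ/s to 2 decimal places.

0.85 kJ/s

R = (0.26×9.5 + 0.24×14 + 0.023×12 + 0.12×3.4) / (1 + 0.26×6.8 + 0.24×16 + 0.023×12 + 0.12×6.7) = 6.514/7.688 = 0.8473 kJ/s.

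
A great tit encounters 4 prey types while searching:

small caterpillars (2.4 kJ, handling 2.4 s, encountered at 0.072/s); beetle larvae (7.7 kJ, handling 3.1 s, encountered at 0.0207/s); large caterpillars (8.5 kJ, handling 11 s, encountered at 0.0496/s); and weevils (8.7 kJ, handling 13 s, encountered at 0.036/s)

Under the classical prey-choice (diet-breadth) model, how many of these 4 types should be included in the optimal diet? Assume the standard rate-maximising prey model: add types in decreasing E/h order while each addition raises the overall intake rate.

Profitabilities (E/h, kJ/s): beetle larvae 2.48, small caterpillars 1, large caterpillars 0.773, weevils 0.669. Add prey in this order while the next type's profitability exceeds the intake rate on those already taken.
Rate on top 1: 0.1498. small caterpillars: 1 > 0.1498 → include.
Rate on top 2: 0.2686. large caterpillars: 0.773 > 0.2686 → include.
Rate on top 3: 0.4229. weevils: 0.669 > 0.4229 → include.
Optimal diet: beetle larvae, small caterpillars, large caterpillars, weevils — 4 of 4 types.

4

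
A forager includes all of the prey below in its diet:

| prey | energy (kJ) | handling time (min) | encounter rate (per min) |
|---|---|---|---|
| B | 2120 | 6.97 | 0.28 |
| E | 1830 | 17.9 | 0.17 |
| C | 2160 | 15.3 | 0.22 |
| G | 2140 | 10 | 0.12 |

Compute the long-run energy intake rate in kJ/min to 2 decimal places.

R = (0.28×2120 + 0.17×1830 + 0.22×2160 + 0.12×2140) / (1 + 0.28×6.97 + 0.17×17.9 + 0.22×15.3 + 0.12×10) = 1637/10.56 = 155 kJ/min.

154.98 kJ/min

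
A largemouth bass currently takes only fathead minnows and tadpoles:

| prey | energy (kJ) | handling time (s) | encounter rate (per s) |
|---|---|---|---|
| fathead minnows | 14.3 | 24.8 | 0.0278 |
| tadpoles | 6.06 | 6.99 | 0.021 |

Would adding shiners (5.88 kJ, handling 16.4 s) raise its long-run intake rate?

Yes

On fathead minnows and tadpoles alone, R = ΣλE/(1+Σλh) = 0.5248/1.836 = 0.2858 kJ/s.
shiners: E/h = 5.88/16.4 = 0.3585 kJ/s.
Since 0.3585 > R, including shiners increases the long-run rate.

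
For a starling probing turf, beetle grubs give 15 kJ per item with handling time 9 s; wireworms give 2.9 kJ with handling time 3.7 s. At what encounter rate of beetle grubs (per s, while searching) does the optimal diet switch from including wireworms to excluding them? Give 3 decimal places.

0.099 per s

At the threshold, the rate on beetle grubs alone equals the profitability of wireworms: λ·15/(1 + λ·9) = 2.9/3.7 = 0.7838.
Rearranging, λ(15 − 0.7838×9) = 0.7838, so λ = 0.7838/7.946 = 0.09864 per s.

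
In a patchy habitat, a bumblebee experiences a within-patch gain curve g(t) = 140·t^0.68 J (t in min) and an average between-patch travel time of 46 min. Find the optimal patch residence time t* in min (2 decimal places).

By the marginal value theorem, leave when the instantaneous gain rate g'(t) equals the habitat-wide average g(t)/(T + t).
g'(t) = 0.68·140·t^-0.32. Setting 0.68·140·t^-0.32 = 140·t^0.68/(46+t) gives 0.68(46+t) = t, so 0.32·t = 0.68×46.
t* = 0.68×46/0.32 = 97.75 min.

97.75 min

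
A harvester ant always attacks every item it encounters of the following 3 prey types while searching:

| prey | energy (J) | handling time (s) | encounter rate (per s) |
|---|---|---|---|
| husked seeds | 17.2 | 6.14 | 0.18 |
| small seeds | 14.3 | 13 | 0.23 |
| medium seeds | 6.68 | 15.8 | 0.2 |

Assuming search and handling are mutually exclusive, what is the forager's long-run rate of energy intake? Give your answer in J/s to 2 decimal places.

0.94 J/s

R = (0.18×17.2 + 0.23×14.3 + 0.2×6.68) / (1 + 0.18×6.14 + 0.23×13 + 0.2×15.8) = 7.721/8.255 = 0.9353 J/s.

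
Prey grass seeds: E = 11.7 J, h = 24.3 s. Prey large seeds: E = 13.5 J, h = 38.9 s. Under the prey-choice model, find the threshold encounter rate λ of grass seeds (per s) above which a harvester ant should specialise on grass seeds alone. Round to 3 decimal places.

0.106 per s

At the threshold, the rate on grass seeds alone equals the profitability of large seeds: λ·11.7/(1 + λ·24.3) = 13.5/38.9 = 0.347.
Rearranging, λ(11.7 − 0.347×24.3) = 0.347, so λ = 0.347/3.267 = 0.1062 per s.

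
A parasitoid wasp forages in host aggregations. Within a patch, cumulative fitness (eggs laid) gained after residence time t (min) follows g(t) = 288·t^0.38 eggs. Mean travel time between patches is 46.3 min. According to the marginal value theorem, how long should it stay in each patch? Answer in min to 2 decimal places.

Maximise g(t)/(T+t): set derivative to zero → g'(t)(T+t) = g(t).
g'(t) = 0.38·288·t^-0.62. Setting 0.38·288·t^-0.62 = 288·t^0.38/(46.3+t) gives 0.38(46.3+t) = t, so 0.62·t = 0.38×46.3.
t* = 0.38×46.3/0.62 = 28.38 min.

28.38 min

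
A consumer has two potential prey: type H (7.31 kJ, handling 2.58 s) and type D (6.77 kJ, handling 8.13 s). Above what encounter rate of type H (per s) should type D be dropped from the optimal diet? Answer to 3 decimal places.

Drop type D once their profitability E₂/h₂ falls below the rate achievable on type H alone: E₂/h₂ = λE₁/(1 + λh₁).
Solve for λ: λE₁h₂ = E₂(1 + λh₁) → λ(E₁h₂ − E₂h₁) = E₂ → λ = E₂/(E₁h₂ − E₂h₁).
λ = 6.77/(7.31×8.13 − 6.77×2.58) = 6.77/41.96 = 0.1613 per s.

0.161 per s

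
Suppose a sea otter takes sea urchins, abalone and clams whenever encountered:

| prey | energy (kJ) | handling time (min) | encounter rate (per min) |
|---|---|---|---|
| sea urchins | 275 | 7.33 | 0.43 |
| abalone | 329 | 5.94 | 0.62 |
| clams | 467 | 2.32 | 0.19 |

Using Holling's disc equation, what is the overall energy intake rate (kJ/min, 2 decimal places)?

49.66 kJ/min

Energy encountered per unit search time: 0.43×275 + 0.62×329 + 0.19×467 = 411 kJ/min.
Handling time per unit search time: 0.43×7.33 + 0.62×5.94 + 0.19×2.32 = 7.276.
Rate = 411/(1 + 7.276) = 49.66 kJ/min.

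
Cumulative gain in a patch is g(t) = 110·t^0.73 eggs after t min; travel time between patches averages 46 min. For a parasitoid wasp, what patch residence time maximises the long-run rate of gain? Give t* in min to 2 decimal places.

124.37 min

By the marginal value theorem, leave when the instantaneous gain rate g'(t) equals the habitat-wide average g(t)/(T + t).
g'(t) = 0.73·110·t^-0.27. Setting 0.73·110·t^-0.27 = 110·t^0.73/(46+t) gives 0.73(46+t) = t, so 0.27·t = 0.73×46.
t* = 0.73×46/0.27 = 124.4 min.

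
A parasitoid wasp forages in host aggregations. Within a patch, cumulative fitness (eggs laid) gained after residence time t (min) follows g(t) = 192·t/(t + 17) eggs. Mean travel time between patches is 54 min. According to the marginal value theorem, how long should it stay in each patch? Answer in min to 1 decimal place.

30.3 min

Maximise g(t)/(T+t): set derivative to zero → g'(t)(T+t) = g(t).
g'(t) = 192·17/(t + 17)². Setting 192·17/(t+17)² = 192t/[(t+17)(54+t)] gives 17(54+t) = t(t+17), so t² = 17×54 = 918.
t* = √918 = 30.3 min.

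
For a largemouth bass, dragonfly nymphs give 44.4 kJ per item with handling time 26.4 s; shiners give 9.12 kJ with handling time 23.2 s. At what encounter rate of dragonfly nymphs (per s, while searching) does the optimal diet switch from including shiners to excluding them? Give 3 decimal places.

0.012 per s

At the threshold, the rate on dragonfly nymphs alone equals the profitability of shiners: λ·44.4/(1 + λ·26.4) = 9.12/23.2 = 0.3931.
Rearranging, λ(44.4 − 0.3931×26.4) = 0.3931, so λ = 0.3931/34.02 = 0.01155 per s.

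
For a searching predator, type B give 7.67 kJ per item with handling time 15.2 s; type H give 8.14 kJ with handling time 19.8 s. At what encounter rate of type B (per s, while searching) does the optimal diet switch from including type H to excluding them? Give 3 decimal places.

0.289 per s

At the threshold, the rate on type B alone equals the profitability of type H: λ·7.67/(1 + λ·15.2) = 8.14/19.8 = 0.4111.
Rearranging, λ(7.67 − 0.4111×15.2) = 0.4111, so λ = 0.4111/1.421 = 0.2893 per s.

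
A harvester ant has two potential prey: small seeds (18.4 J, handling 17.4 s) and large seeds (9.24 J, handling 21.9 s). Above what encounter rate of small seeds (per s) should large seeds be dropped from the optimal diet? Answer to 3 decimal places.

0.038 per s

Drop large seeds once their profitability E₂/h₂ falls below the rate achievable on small seeds alone: E₂/h₂ = λE₁/(1 + λh₁).
Solve for λ: λE₁h₂ = E₂(1 + λh₁) → λ(E₁h₂ − E₂h₁) = E₂ → λ = E₂/(E₁h₂ − E₂h₁).
λ = 9.24/(18.4×21.9 − 9.24×17.4) = 9.24/242.2 = 0.03815 per s.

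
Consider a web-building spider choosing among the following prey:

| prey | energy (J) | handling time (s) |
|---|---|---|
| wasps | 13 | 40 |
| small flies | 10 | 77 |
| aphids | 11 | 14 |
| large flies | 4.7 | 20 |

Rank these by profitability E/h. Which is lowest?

small flies

In descending order of E/h:
aphids: 11/14 = 0.786 J/s
wasps: 13/40 = 0.325 J/s
large flies: 4.7/20 = 0.235 J/s
small flies: 10/77 = 0.13 J/s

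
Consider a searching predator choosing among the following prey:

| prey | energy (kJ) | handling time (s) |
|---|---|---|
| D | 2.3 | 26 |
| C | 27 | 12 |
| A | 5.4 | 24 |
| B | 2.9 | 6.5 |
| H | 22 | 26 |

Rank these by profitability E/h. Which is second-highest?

Profitability E/h (kJ/s): D = 2.3/26 = 0.0885, C = 27/12 = 2.25, A = 5.4/24 = 0.225, B = 2.9/6.5 = 0.446, H = 22/26 = 0.846.
Ranked: C > H > B > A > D.

H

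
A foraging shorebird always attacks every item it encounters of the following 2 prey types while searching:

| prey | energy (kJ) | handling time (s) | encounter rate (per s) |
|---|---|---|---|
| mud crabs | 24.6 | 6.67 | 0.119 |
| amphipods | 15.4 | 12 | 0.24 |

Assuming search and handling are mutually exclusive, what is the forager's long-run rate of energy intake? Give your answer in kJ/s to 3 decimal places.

1.417 kJ/s

R = Σλ_iE_i / (1 + Σλ_ih_i)
Numerator: 0.119×24.6 + 0.24×15.4 = 6.623
Denominator: 1 + 0.119×6.67 + 0.24×12 = 4.674
R = 6.623/4.674 = 1.417 kJ/s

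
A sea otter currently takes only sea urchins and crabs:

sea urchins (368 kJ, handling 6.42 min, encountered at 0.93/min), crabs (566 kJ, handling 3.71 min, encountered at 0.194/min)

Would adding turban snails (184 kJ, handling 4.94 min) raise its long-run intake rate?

Current rate: (0.93×368 + 0.194×566)/(1 + 0.93×6.42 + 0.194×3.71) = 58.78 kJ/min.
turban snails: E/h = 184/4.94 = 37.25 kJ/min.
37.25 < 58.78, so adding turban snails would lower the average — exclude it.

No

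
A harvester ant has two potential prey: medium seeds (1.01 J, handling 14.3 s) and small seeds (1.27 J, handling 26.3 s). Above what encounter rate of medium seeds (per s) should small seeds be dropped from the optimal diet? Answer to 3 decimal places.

Drop small seeds once their profitability E₂/h₂ falls below the rate achievable on medium seeds alone: E₂/h₂ = λE₁/(1 + λh₁).
Solve for λ: λE₁h₂ = E₂(1 + λh₁) → λ(E₁h₂ − E₂h₁) = E₂ → λ = E₂/(E₁h₂ − E₂h₁).
λ = 1.27/(1.01×26.3 − 1.27×14.3) = 1.27/8.402 = 0.1512 per s.

0.151 per s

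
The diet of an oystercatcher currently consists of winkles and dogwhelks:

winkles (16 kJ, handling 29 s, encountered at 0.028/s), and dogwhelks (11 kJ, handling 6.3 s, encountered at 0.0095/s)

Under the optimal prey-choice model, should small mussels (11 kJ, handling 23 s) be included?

Intake rate on the current diet: R = (0.028×16 + 0.0095×11) / (1 + 0.028×29 + 0.0095×6.3) = 0.5525/1.872 = 0.2952 kJ/s.
Profitability of small mussels: 11/23 = 0.4783 kJ/s.
Since 0.4783 > R, including small mussels increases the long-run rate.

Yes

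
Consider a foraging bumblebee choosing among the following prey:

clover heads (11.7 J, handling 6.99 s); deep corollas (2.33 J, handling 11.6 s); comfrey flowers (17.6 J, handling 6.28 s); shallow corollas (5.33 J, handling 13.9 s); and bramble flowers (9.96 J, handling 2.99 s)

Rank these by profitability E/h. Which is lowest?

deep corollas

Profitability E/h (J/s): clover heads = 11.7/6.99 = 1.67, deep corollas = 2.33/11.6 = 0.201, comfrey flowers = 17.6/6.28 = 2.8, shallow corollas = 5.33/13.9 = 0.383, bramble flowers = 9.96/2.99 = 3.33.
Ranked: bramble flowers > comfrey flowers > clover heads > shallow corollas > deep corollas.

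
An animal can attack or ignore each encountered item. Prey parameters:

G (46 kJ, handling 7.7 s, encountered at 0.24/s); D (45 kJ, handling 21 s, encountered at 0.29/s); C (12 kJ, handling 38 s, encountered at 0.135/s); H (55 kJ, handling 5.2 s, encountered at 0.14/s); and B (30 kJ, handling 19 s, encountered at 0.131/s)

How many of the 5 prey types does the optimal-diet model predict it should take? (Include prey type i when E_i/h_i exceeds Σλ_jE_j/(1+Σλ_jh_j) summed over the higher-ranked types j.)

2

E/h in descending order: H 10.6, G 5.97, D 2.14, B 1.58, C 0.316 kJ/s. The optimal diet is the largest prefix of this list for which every included type satisfies E_i/h_i > R on the types above it.
Rate on top 1: 4.456. G: 5.97 > 4.456 → include.
Rate on top 2: 5.24. D: 2.14 < 5.24 → exclude; stop.
Optimal diet: H, G — 2 of 5 types.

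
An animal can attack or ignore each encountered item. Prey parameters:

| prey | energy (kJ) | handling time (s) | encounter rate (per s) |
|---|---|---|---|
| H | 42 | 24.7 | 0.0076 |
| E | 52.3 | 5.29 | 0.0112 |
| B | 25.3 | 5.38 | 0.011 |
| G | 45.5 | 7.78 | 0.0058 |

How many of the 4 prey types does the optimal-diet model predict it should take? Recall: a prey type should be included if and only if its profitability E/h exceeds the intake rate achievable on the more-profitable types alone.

Profitabilities (E/h, kJ/s): E 9.89, G 5.85, B 4.7, H 1.7. Add prey in this order while the next type's profitability exceeds the intake rate on those already taken.
Rate on top 1: 0.553. G: 5.85 > 0.553 → include.
Rate on top 2: 0.7694. B: 4.7 > 0.7694 → include.
Rate on top 3: 0.9694. H: 1.7 > 0.9694 → include.
Optimal diet: E, G, B, H — 4 of 4 types.

4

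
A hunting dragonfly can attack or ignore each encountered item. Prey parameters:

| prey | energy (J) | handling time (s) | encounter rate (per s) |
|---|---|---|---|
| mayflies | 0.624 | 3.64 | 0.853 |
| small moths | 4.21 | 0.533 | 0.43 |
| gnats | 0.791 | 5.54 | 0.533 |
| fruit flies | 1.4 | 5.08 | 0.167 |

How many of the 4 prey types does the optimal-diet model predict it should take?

Rank by E/h (J/s): small moths 7.9, fruit flies 0.276, mayflies 0.171, gnats 0.143. Include each in turn until the next type's E/h falls below the running intake rate.
Rate on top 1: 1.473. fruit flies: 0.276 < 1.473 → exclude; stop.
Optimal diet: small moths — 1 of 4 types.

1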